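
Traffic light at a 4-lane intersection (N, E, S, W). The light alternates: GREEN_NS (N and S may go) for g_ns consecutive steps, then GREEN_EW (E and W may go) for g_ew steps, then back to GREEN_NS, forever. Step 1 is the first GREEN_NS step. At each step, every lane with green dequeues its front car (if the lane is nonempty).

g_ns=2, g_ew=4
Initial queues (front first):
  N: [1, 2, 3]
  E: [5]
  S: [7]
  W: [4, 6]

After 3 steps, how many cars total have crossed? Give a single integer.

Step 1 [NS]: N:car1-GO,E:wait,S:car7-GO,W:wait | queues: N=2 E=1 S=0 W=2
Step 2 [NS]: N:car2-GO,E:wait,S:empty,W:wait | queues: N=1 E=1 S=0 W=2
Step 3 [EW]: N:wait,E:car5-GO,S:wait,W:car4-GO | queues: N=1 E=0 S=0 W=1
Cars crossed by step 3: 5

Answer: 5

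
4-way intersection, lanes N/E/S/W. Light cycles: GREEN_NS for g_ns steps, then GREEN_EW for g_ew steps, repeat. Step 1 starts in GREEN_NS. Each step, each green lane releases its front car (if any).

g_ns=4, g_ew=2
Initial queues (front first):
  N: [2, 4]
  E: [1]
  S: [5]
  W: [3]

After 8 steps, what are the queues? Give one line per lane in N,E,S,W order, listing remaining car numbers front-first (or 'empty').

Step 1 [NS]: N:car2-GO,E:wait,S:car5-GO,W:wait | queues: N=1 E=1 S=0 W=1
Step 2 [NS]: N:car4-GO,E:wait,S:empty,W:wait | queues: N=0 E=1 S=0 W=1
Step 3 [NS]: N:empty,E:wait,S:empty,W:wait | queues: N=0 E=1 S=0 W=1
Step 4 [NS]: N:empty,E:wait,S:empty,W:wait | queues: N=0 E=1 S=0 W=1
Step 5 [EW]: N:wait,E:car1-GO,S:wait,W:car3-GO | queues: N=0 E=0 S=0 W=0

N: empty
E: empty
S: empty
W: empty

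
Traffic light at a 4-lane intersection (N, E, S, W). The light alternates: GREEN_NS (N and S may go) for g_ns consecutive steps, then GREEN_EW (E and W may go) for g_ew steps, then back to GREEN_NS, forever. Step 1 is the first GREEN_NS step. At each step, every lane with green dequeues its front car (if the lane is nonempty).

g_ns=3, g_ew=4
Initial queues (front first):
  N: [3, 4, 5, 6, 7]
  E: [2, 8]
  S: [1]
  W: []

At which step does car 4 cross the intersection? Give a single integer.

Step 1 [NS]: N:car3-GO,E:wait,S:car1-GO,W:wait | queues: N=4 E=2 S=0 W=0
Step 2 [NS]: N:car4-GO,E:wait,S:empty,W:wait | queues: N=3 E=2 S=0 W=0
Step 3 [NS]: N:car5-GO,E:wait,S:empty,W:wait | queues: N=2 E=2 S=0 W=0
Step 4 [EW]: N:wait,E:car2-GO,S:wait,W:empty | queues: N=2 E=1 S=0 W=0
Step 5 [EW]: N:wait,E:car8-GO,S:wait,W:empty | queues: N=2 E=0 S=0 W=0
Step 6 [EW]: N:wait,E:empty,S:wait,W:empty | queues: N=2 E=0 S=0 W=0
Step 7 [EW]: N:wait,E:empty,S:wait,W:empty | queues: N=2 E=0 S=0 W=0
Step 8 [NS]: N:car6-GO,E:wait,S:empty,W:wait | queues: N=1 E=0 S=0 W=0
Step 9 [NS]: N:car7-GO,E:wait,S:empty,W:wait | queues: N=0 E=0 S=0 W=0
Car 4 crosses at step 2

2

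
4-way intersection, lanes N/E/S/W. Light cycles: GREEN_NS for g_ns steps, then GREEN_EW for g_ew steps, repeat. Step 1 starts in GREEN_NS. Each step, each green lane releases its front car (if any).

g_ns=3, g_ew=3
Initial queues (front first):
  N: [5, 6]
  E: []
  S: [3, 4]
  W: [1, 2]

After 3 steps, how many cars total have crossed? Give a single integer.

Step 1 [NS]: N:car5-GO,E:wait,S:car3-GO,W:wait | queues: N=1 E=0 S=1 W=2
Step 2 [NS]: N:car6-GO,E:wait,S:car4-GO,W:wait | queues: N=0 E=0 S=0 W=2
Step 3 [NS]: N:empty,E:wait,S:empty,W:wait | queues: N=0 E=0 S=0 W=2
Cars crossed by step 3: 4

Answer: 4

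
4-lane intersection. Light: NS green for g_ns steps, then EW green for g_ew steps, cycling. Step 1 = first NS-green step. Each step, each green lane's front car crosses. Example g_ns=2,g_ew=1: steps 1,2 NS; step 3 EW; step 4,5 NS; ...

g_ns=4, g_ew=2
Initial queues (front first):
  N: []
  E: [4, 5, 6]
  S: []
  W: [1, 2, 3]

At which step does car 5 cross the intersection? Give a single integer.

Step 1 [NS]: N:empty,E:wait,S:empty,W:wait | queues: N=0 E=3 S=0 W=3
Step 2 [NS]: N:empty,E:wait,S:empty,W:wait | queues: N=0 E=3 S=0 W=3
Step 3 [NS]: N:empty,E:wait,S:empty,W:wait | queues: N=0 E=3 S=0 W=3
Step 4 [NS]: N:empty,E:wait,S:empty,W:wait | queues: N=0 E=3 S=0 W=3
Step 5 [EW]: N:wait,E:car4-GO,S:wait,W:car1-GO | queues: N=0 E=2 S=0 W=2
Step 6 [EW]: N:wait,E:car5-GO,S:wait,W:car2-GO | queues: N=0 E=1 S=0 W=1
Step 7 [NS]: N:empty,E:wait,S:empty,W:wait | queues: N=0 E=1 S=0 W=1
Step 8 [NS]: N:empty,E:wait,S:empty,W:wait | queues: N=0 E=1 S=0 W=1
Step 9 [NS]: N:empty,E:wait,S:empty,W:wait | queues: N=0 E=1 S=0 W=1
Step 10 [NS]: N:empty,E:wait,S:empty,W:wait | queues: N=0 E=1 S=0 W=1
Step 11 [EW]: N:wait,E:car6-GO,S:wait,W:car3-GO | queues: N=0 E=0 S=0 W=0
Car 5 crosses at step 6

6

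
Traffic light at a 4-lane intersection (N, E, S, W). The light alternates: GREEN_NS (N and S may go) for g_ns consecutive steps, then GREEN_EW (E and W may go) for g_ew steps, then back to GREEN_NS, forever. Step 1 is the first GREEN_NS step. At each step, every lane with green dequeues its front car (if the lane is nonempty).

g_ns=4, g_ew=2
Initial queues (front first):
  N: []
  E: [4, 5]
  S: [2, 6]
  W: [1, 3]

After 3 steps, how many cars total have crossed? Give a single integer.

Step 1 [NS]: N:empty,E:wait,S:car2-GO,W:wait | queues: N=0 E=2 S=1 W=2
Step 2 [NS]: N:empty,E:wait,S:car6-GO,W:wait | queues: N=0 E=2 S=0 W=2
Step 3 [NS]: N:empty,E:wait,S:empty,W:wait | queues: N=0 E=2 S=0 W=2
Cars crossed by step 3: 2

Answer: 2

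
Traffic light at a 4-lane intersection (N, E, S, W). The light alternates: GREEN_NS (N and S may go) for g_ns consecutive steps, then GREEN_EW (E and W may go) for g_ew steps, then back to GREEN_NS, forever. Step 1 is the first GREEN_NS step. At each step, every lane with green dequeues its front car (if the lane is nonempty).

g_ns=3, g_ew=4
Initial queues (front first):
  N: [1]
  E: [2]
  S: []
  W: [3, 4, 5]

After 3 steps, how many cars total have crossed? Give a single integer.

Step 1 [NS]: N:car1-GO,E:wait,S:empty,W:wait | queues: N=0 E=1 S=0 W=3
Step 2 [NS]: N:empty,E:wait,S:empty,W:wait | queues: N=0 E=1 S=0 W=3
Step 3 [NS]: N:empty,E:wait,S:empty,W:wait | queues: N=0 E=1 S=0 W=3
Cars crossed by step 3: 1

Answer: 1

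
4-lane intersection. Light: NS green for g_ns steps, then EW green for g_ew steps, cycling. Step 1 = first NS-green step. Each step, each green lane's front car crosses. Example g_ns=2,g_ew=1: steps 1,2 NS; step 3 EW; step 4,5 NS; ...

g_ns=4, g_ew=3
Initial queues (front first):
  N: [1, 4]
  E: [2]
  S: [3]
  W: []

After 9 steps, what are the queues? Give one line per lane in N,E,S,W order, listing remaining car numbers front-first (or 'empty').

Step 1 [NS]: N:car1-GO,E:wait,S:car3-GO,W:wait | queues: N=1 E=1 S=0 W=0
Step 2 [NS]: N:car4-GO,E:wait,S:empty,W:wait | queues: N=0 E=1 S=0 W=0
Step 3 [NS]: N:empty,E:wait,S:empty,W:wait | queues: N=0 E=1 S=0 W=0
Step 4 [NS]: N:empty,E:wait,S:empty,W:wait | queues: N=0 E=1 S=0 W=0
Step 5 [EW]: N:wait,E:car2-GO,S:wait,W:empty | queues: N=0 E=0 S=0 W=0

N: empty
E: empty
S: empty
W: empty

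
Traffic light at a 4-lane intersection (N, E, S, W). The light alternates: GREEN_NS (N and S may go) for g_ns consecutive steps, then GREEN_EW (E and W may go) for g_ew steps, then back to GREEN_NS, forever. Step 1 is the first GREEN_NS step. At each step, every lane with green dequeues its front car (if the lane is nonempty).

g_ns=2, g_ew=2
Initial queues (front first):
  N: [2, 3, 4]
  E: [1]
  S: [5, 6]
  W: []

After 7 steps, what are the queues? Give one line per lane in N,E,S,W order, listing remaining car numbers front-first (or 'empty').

Step 1 [NS]: N:car2-GO,E:wait,S:car5-GO,W:wait | queues: N=2 E=1 S=1 W=0
Step 2 [NS]: N:car3-GO,E:wait,S:car6-GO,W:wait | queues: N=1 E=1 S=0 W=0
Step 3 [EW]: N:wait,E:car1-GO,S:wait,W:empty | queues: N=1 E=0 S=0 W=0
Step 4 [EW]: N:wait,E:empty,S:wait,W:empty | queues: N=1 E=0 S=0 W=0
Step 5 [NS]: N:car4-GO,E:wait,S:empty,W:wait | queues: N=0 E=0 S=0 W=0

N: empty
E: empty
S: empty
W: empty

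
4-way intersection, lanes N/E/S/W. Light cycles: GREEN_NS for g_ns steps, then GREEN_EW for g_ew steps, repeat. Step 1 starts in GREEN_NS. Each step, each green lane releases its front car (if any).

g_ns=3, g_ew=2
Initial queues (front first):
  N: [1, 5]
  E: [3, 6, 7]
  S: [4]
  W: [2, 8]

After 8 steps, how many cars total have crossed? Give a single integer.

Step 1 [NS]: N:car1-GO,E:wait,S:car4-GO,W:wait | queues: N=1 E=3 S=0 W=2
Step 2 [NS]: N:car5-GO,E:wait,S:empty,W:wait | queues: N=0 E=3 S=0 W=2
Step 3 [NS]: N:empty,E:wait,S:empty,W:wait | queues: N=0 E=3 S=0 W=2
Step 4 [EW]: N:wait,E:car3-GO,S:wait,W:car2-GO | queues: N=0 E=2 S=0 W=1
Step 5 [EW]: N:wait,E:car6-GO,S:wait,W:car8-GO | queues: N=0 E=1 S=0 W=0
Step 6 [NS]: N:empty,E:wait,S:empty,W:wait | queues: N=0 E=1 S=0 W=0
Step 7 [NS]: N:empty,E:wait,S:empty,W:wait | queues: N=0 E=1 S=0 W=0
Step 8 [NS]: N:empty,E:wait,S:empty,W:wait | queues: N=0 E=1 S=0 W=0
Cars crossed by step 8: 7

Answer: 7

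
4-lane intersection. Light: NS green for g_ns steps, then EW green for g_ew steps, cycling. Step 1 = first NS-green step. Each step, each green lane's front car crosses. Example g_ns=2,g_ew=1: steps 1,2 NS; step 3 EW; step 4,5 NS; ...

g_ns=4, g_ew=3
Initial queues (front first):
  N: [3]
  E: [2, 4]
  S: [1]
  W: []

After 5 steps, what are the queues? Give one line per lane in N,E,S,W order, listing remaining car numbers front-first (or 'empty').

Step 1 [NS]: N:car3-GO,E:wait,S:car1-GO,W:wait | queues: N=0 E=2 S=0 W=0
Step 2 [NS]: N:empty,E:wait,S:empty,W:wait | queues: N=0 E=2 S=0 W=0
Step 3 [NS]: N:empty,E:wait,S:empty,W:wait | queues: N=0 E=2 S=0 W=0
Step 4 [NS]: N:empty,E:wait,S:empty,W:wait | queues: N=0 E=2 S=0 W=0
Step 5 [EW]: N:wait,E:car2-GO,S:wait,W:empty | queues: N=0 E=1 S=0 W=0

N: empty
E: 4
S: empty
W: empty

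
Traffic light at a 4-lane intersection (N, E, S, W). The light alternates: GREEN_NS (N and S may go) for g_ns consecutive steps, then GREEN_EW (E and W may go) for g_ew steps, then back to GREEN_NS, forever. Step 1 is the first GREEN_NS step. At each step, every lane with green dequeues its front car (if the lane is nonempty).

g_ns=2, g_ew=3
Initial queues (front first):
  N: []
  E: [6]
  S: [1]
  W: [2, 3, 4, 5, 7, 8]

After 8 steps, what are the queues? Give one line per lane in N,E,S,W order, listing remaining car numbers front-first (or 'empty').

Step 1 [NS]: N:empty,E:wait,S:car1-GO,W:wait | queues: N=0 E=1 S=0 W=6
Step 2 [NS]: N:empty,E:wait,S:empty,W:wait | queues: N=0 E=1 S=0 W=6
Step 3 [EW]: N:wait,E:car6-GO,S:wait,W:car2-GO | queues: N=0 E=0 S=0 W=5
Step 4 [EW]: N:wait,E:empty,S:wait,W:car3-GO | queues: N=0 E=0 S=0 W=4
Step 5 [EW]: N:wait,E:empty,S:wait,W:car4-GO | queues: N=0 E=0 S=0 W=3
Step 6 [NS]: N:empty,E:wait,S:empty,W:wait | queues: N=0 E=0 S=0 W=3
Step 7 [NS]: N:empty,E:wait,S:empty,W:wait | queues: N=0 E=0 S=0 W=3
Step 8 [EW]: N:wait,E:empty,S:wait,W:car5-GO | queues: N=0 E=0 S=0 W=2

N: empty
E: empty
S: empty
W: 7 8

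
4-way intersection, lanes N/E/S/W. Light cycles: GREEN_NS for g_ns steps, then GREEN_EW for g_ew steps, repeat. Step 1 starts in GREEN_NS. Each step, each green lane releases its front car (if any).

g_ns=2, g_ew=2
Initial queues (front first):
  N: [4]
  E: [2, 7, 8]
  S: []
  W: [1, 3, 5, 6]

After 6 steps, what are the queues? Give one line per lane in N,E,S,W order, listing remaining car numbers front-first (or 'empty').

Step 1 [NS]: N:car4-GO,E:wait,S:empty,W:wait | queues: N=0 E=3 S=0 W=4
Step 2 [NS]: N:empty,E:wait,S:empty,W:wait | queues: N=0 E=3 S=0 W=4
Step 3 [EW]: N:wait,E:car2-GO,S:wait,W:car1-GO | queues: N=0 E=2 S=0 W=3
Step 4 [EW]: N:wait,E:car7-GO,S:wait,W:car3-GO | queues: N=0 E=1 S=0 W=2
Step 5 [NS]: N:empty,E:wait,S:empty,W:wait | queues: N=0 E=1 S=0 W=2
Step 6 [NS]: N:empty,E:wait,S:empty,W:wait | queues: N=0 E=1 S=0 W=2

N: empty
E: 8
S: empty
W: 5 6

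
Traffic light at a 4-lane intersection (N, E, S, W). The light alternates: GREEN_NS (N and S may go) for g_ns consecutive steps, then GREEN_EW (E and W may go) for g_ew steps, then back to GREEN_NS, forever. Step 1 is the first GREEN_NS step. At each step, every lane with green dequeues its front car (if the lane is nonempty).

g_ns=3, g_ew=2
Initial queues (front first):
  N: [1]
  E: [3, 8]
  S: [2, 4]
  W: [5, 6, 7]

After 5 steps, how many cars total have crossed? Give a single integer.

Step 1 [NS]: N:car1-GO,E:wait,S:car2-GO,W:wait | queues: N=0 E=2 S=1 W=3
Step 2 [NS]: N:empty,E:wait,S:car4-GO,W:wait | queues: N=0 E=2 S=0 W=3
Step 3 [NS]: N:empty,E:wait,S:empty,W:wait | queues: N=0 E=2 S=0 W=3
Step 4 [EW]: N:wait,E:car3-GO,S:wait,W:car5-GO | queues: N=0 E=1 S=0 W=2
Step 5 [EW]: N:wait,E:car8-GO,S:wait,W:car6-GO | queues: N=0 E=0 S=0 W=1
Cars crossed by step 5: 7

Answer: 7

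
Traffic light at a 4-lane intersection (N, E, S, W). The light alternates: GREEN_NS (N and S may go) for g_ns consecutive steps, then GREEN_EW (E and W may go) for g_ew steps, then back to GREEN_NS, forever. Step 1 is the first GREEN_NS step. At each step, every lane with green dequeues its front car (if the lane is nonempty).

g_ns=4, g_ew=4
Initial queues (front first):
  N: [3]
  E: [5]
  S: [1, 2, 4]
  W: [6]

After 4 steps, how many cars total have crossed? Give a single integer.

Step 1 [NS]: N:car3-GO,E:wait,S:car1-GO,W:wait | queues: N=0 E=1 S=2 W=1
Step 2 [NS]: N:empty,E:wait,S:car2-GO,W:wait | queues: N=0 E=1 S=1 W=1
Step 3 [NS]: N:empty,E:wait,S:car4-GO,W:wait | queues: N=0 E=1 S=0 W=1
Step 4 [NS]: N:empty,E:wait,S:empty,W:wait | queues: N=0 E=1 S=0 W=1
Cars crossed by step 4: 4

Answer: 4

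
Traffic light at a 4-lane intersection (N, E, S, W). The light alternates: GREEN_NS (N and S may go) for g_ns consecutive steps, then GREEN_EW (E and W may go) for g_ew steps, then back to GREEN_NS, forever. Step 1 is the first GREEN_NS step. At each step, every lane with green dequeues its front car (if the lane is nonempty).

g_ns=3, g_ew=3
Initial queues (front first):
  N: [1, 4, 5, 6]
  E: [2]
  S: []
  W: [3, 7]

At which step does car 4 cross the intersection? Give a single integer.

Step 1 [NS]: N:car1-GO,E:wait,S:empty,W:wait | queues: N=3 E=1 S=0 W=2
Step 2 [NS]: N:car4-GO,E:wait,S:empty,W:wait | queues: N=2 E=1 S=0 W=2
Step 3 [NS]: N:car5-GO,E:wait,S:empty,W:wait | queues: N=1 E=1 S=0 W=2
Step 4 [EW]: N:wait,E:car2-GO,S:wait,W:car3-GO | queues: N=1 E=0 S=0 W=1
Step 5 [EW]: N:wait,E:empty,S:wait,W:car7-GO | queues: N=1 E=0 S=0 W=0
Step 6 [EW]: N:wait,E:empty,S:wait,W:empty | queues: N=1 E=0 S=0 W=0
Step 7 [NS]: N:car6-GO,E:wait,S:empty,W:wait | queues: N=0 E=0 S=0 W=0
Car 4 crosses at step 2

2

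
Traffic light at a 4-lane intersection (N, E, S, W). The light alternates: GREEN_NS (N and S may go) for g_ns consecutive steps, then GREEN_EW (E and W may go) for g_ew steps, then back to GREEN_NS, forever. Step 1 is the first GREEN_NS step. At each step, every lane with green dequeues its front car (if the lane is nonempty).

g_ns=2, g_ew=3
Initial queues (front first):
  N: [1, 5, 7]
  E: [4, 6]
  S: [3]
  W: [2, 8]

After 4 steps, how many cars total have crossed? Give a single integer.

Answer: 7

Derivation:
Step 1 [NS]: N:car1-GO,E:wait,S:car3-GO,W:wait | queues: N=2 E=2 S=0 W=2
Step 2 [NS]: N:car5-GO,E:wait,S:empty,W:wait | queues: N=1 E=2 S=0 W=2
Step 3 [EW]: N:wait,E:car4-GO,S:wait,W:car2-GO | queues: N=1 E=1 S=0 W=1
Step 4 [EW]: N:wait,E:car6-GO,S:wait,W:car8-GO | queues: N=1 E=0 S=0 W=0
Cars crossed by step 4: 7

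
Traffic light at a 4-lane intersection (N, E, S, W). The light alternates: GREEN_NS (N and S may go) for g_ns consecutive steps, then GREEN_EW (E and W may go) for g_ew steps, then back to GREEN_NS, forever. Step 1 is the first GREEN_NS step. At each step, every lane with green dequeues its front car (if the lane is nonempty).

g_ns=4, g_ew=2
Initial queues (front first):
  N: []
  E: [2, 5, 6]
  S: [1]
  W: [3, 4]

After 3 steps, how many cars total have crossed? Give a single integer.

Step 1 [NS]: N:empty,E:wait,S:car1-GO,W:wait | queues: N=0 E=3 S=0 W=2
Step 2 [NS]: N:empty,E:wait,S:empty,W:wait | queues: N=0 E=3 S=0 W=2
Step 3 [NS]: N:empty,E:wait,S:empty,W:wait | queues: N=0 E=3 S=0 W=2
Cars crossed by step 3: 1

Answer: 1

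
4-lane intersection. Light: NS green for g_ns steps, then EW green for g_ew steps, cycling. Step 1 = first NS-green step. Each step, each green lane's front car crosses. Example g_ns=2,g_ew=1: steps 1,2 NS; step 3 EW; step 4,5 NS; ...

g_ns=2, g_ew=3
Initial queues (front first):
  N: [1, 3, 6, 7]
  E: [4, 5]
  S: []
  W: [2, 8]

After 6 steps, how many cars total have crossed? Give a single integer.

Answer: 7

Derivation:
Step 1 [NS]: N:car1-GO,E:wait,S:empty,W:wait | queues: N=3 E=2 S=0 W=2
Step 2 [NS]: N:car3-GO,E:wait,S:empty,W:wait | queues: N=2 E=2 S=0 W=2
Step 3 [EW]: N:wait,E:car4-GO,S:wait,W:car2-GO | queues: N=2 E=1 S=0 W=1
Step 4 [EW]: N:wait,E:car5-GO,S:wait,W:car8-GO | queues: N=2 E=0 S=0 W=0
Step 5 [EW]: N:wait,E:empty,S:wait,W:empty | queues: N=2 E=0 S=0 W=0
Step 6 [NS]: N:car6-GO,E:wait,S:empty,W:wait | queues: N=1 E=0 S=0 W=0
Cars crossed by step 6: 7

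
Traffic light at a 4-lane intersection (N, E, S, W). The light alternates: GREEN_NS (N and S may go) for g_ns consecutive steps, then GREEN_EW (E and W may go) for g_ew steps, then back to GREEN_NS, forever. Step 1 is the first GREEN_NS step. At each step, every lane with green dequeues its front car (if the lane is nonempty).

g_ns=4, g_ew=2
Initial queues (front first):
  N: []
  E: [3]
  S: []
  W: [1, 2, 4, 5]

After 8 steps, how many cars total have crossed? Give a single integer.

Answer: 3

Derivation:
Step 1 [NS]: N:empty,E:wait,S:empty,W:wait | queues: N=0 E=1 S=0 W=4
Step 2 [NS]: N:empty,E:wait,S:empty,W:wait | queues: N=0 E=1 S=0 W=4
Step 3 [NS]: N:empty,E:wait,S:empty,W:wait | queues: N=0 E=1 S=0 W=4
Step 4 [NS]: N:empty,E:wait,S:empty,W:wait | queues: N=0 E=1 S=0 W=4
Step 5 [EW]: N:wait,E:car3-GO,S:wait,W:car1-GO | queues: N=0 E=0 S=0 W=3
Step 6 [EW]: N:wait,E:empty,S:wait,W:car2-GO | queues: N=0 E=0 S=0 W=2
Step 7 [NS]: N:empty,E:wait,S:empty,W:wait | queues: N=0 E=0 S=0 W=2
Step 8 [NS]: N:empty,E:wait,S:empty,W:wait | queues: N=0 E=0 S=0 W=2
Cars crossed by step 8: 3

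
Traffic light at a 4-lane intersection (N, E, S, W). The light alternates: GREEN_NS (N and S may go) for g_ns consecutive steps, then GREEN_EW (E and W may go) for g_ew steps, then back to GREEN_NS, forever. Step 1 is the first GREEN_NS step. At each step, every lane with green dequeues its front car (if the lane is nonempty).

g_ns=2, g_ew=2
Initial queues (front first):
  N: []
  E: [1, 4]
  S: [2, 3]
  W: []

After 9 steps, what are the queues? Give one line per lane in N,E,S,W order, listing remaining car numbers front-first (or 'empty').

Step 1 [NS]: N:empty,E:wait,S:car2-GO,W:wait | queues: N=0 E=2 S=1 W=0
Step 2 [NS]: N:empty,E:wait,S:car3-GO,W:wait | queues: N=0 E=2 S=0 W=0
Step 3 [EW]: N:wait,E:car1-GO,S:wait,W:empty | queues: N=0 E=1 S=0 W=0
Step 4 [EW]: N:wait,E:car4-GO,S:wait,W:empty | queues: N=0 E=0 S=0 W=0

N: empty
E: empty
S: empty
W: empty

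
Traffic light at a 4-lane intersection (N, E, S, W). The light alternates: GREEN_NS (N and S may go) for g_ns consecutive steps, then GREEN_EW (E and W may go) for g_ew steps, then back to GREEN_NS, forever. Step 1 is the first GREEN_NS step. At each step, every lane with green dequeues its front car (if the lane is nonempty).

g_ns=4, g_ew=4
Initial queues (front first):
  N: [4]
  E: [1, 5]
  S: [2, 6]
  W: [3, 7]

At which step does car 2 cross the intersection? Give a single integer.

Step 1 [NS]: N:car4-GO,E:wait,S:car2-GO,W:wait | queues: N=0 E=2 S=1 W=2
Step 2 [NS]: N:empty,E:wait,S:car6-GO,W:wait | queues: N=0 E=2 S=0 W=2
Step 3 [NS]: N:empty,E:wait,S:empty,W:wait | queues: N=0 E=2 S=0 W=2
Step 4 [NS]: N:empty,E:wait,S:empty,W:wait | queues: N=0 E=2 S=0 W=2
Step 5 [EW]: N:wait,E:car1-GO,S:wait,W:car3-GO | queues: N=0 E=1 S=0 W=1
Step 6 [EW]: N:wait,E:car5-GO,S:wait,W:car7-GO | queues: N=0 E=0 S=0 W=0
Car 2 crosses at step 1

1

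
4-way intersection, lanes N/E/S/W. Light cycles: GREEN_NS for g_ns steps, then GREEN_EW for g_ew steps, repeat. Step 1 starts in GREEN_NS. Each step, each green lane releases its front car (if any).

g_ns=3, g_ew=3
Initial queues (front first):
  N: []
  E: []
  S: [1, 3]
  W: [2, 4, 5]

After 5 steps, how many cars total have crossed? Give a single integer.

Answer: 4

Derivation:
Step 1 [NS]: N:empty,E:wait,S:car1-GO,W:wait | queues: N=0 E=0 S=1 W=3
Step 2 [NS]: N:empty,E:wait,S:car3-GO,W:wait | queues: N=0 E=0 S=0 W=3
Step 3 [NS]: N:empty,E:wait,S:empty,W:wait | queues: N=0 E=0 S=0 W=3
Step 4 [EW]: N:wait,E:empty,S:wait,W:car2-GO | queues: N=0 E=0 S=0 W=2
Step 5 [EW]: N:wait,E:empty,S:wait,W:car4-GO | queues: N=0 E=0 S=0 W=1
Cars crossed by step 5: 4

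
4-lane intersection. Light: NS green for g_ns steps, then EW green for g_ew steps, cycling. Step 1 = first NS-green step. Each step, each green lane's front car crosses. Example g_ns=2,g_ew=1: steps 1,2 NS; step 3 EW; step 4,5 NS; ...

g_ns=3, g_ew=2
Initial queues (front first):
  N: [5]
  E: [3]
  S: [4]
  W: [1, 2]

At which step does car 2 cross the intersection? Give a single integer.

Step 1 [NS]: N:car5-GO,E:wait,S:car4-GO,W:wait | queues: N=0 E=1 S=0 W=2
Step 2 [NS]: N:empty,E:wait,S:empty,W:wait | queues: N=0 E=1 S=0 W=2
Step 3 [NS]: N:empty,E:wait,S:empty,W:wait | queues: N=0 E=1 S=0 W=2
Step 4 [EW]: N:wait,E:car3-GO,S:wait,W:car1-GO | queues: N=0 E=0 S=0 W=1
Step 5 [EW]: N:wait,E:empty,S:wait,W:car2-GO | queues: N=0 E=0 S=0 W=0
Car 2 crosses at step 5

5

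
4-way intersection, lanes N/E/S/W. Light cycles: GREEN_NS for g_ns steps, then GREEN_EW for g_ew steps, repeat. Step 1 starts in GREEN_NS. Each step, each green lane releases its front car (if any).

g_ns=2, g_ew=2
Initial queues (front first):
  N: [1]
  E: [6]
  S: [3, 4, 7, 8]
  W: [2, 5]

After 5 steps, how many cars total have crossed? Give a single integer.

Answer: 7

Derivation:
Step 1 [NS]: N:car1-GO,E:wait,S:car3-GO,W:wait | queues: N=0 E=1 S=3 W=2
Step 2 [NS]: N:empty,E:wait,S:car4-GO,W:wait | queues: N=0 E=1 S=2 W=2
Step 3 [EW]: N:wait,E:car6-GO,S:wait,W:car2-GO | queues: N=0 E=0 S=2 W=1
Step 4 [EW]: N:wait,E:empty,S:wait,W:car5-GO | queues: N=0 E=0 S=2 W=0
Step 5 [NS]: N:empty,E:wait,S:car7-GO,W:wait | queues: N=0 E=0 S=1 W=0
Cars crossed by step 5: 7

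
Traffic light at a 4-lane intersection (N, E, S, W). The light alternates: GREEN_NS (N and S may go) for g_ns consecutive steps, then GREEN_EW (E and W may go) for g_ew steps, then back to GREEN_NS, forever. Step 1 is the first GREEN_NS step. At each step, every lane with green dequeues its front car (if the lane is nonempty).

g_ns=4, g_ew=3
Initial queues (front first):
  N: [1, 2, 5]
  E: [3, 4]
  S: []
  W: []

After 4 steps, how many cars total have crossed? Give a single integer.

Answer: 3

Derivation:
Step 1 [NS]: N:car1-GO,E:wait,S:empty,W:wait | queues: N=2 E=2 S=0 W=0
Step 2 [NS]: N:car2-GO,E:wait,S:empty,W:wait | queues: N=1 E=2 S=0 W=0
Step 3 [NS]: N:car5-GO,E:wait,S:empty,W:wait | queues: N=0 E=2 S=0 W=0
Step 4 [NS]: N:empty,E:wait,S:empty,W:wait | queues: N=0 E=2 S=0 W=0
Cars crossed by step 4: 3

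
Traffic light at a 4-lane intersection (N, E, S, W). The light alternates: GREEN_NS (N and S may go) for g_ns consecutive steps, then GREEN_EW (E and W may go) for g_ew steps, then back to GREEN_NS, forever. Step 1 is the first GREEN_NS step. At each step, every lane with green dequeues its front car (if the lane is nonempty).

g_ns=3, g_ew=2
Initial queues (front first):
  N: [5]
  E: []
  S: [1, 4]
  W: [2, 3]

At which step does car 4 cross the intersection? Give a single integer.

Step 1 [NS]: N:car5-GO,E:wait,S:car1-GO,W:wait | queues: N=0 E=0 S=1 W=2
Step 2 [NS]: N:empty,E:wait,S:car4-GO,W:wait | queues: N=0 E=0 S=0 W=2
Step 3 [NS]: N:empty,E:wait,S:empty,W:wait | queues: N=0 E=0 S=0 W=2
Step 4 [EW]: N:wait,E:empty,S:wait,W:car2-GO | queues: N=0 E=0 S=0 W=1
Step 5 [EW]: N:wait,E:empty,S:wait,W:car3-GO | queues: N=0 E=0 S=0 W=0
Car 4 crosses at step 2

2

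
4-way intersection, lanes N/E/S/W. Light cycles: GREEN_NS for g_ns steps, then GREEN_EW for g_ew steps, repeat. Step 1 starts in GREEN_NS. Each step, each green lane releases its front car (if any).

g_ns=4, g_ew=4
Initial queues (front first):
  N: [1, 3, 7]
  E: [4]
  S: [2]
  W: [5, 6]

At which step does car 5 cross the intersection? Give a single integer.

Step 1 [NS]: N:car1-GO,E:wait,S:car2-GO,W:wait | queues: N=2 E=1 S=0 W=2
Step 2 [NS]: N:car3-GO,E:wait,S:empty,W:wait | queues: N=1 E=1 S=0 W=2
Step 3 [NS]: N:car7-GO,E:wait,S:empty,W:wait | queues: N=0 E=1 S=0 W=2
Step 4 [NS]: N:empty,E:wait,S:empty,W:wait | queues: N=0 E=1 S=0 W=2
Step 5 [EW]: N:wait,E:car4-GO,S:wait,W:car5-GO | queues: N=0 E=0 S=0 W=1
Step 6 [EW]: N:wait,E:empty,S:wait,W:car6-GO | queues: N=0 E=0 S=0 W=0
Car 5 crosses at step 5

5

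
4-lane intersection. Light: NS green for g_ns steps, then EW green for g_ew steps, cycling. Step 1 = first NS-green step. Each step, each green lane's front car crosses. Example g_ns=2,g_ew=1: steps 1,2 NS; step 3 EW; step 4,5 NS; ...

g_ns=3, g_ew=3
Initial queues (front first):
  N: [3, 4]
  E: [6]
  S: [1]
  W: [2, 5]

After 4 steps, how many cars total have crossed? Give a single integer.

Answer: 5

Derivation:
Step 1 [NS]: N:car3-GO,E:wait,S:car1-GO,W:wait | queues: N=1 E=1 S=0 W=2
Step 2 [NS]: N:car4-GO,E:wait,S:empty,W:wait | queues: N=0 E=1 S=0 W=2
Step 3 [NS]: N:empty,E:wait,S:empty,W:wait | queues: N=0 E=1 S=0 W=2
Step 4 [EW]: N:wait,E:car6-GO,S:wait,W:car2-GO | queues: N=0 E=0 S=0 W=1
Cars crossed by step 4: 5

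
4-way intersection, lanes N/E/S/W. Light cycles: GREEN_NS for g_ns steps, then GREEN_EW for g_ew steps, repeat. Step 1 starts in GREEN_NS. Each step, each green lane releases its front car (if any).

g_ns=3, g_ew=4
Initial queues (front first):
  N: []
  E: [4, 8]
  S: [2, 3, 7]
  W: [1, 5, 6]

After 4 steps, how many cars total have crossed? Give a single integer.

Answer: 5

Derivation:
Step 1 [NS]: N:empty,E:wait,S:car2-GO,W:wait | queues: N=0 E=2 S=2 W=3
Step 2 [NS]: N:empty,E:wait,S:car3-GO,W:wait | queues: N=0 E=2 S=1 W=3
Step 3 [NS]: N:empty,E:wait,S:car7-GO,W:wait | queues: N=0 E=2 S=0 W=3
Step 4 [EW]: N:wait,E:car4-GO,S:wait,W:car1-GO | queues: N=0 E=1 S=0 W=2
Cars crossed by step 4: 5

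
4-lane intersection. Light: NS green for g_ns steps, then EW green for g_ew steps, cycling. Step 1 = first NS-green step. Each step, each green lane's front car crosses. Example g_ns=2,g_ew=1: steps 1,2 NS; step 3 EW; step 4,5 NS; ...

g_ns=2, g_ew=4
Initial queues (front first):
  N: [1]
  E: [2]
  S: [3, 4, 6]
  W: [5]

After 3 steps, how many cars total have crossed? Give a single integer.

Answer: 5

Derivation:
Step 1 [NS]: N:car1-GO,E:wait,S:car3-GO,W:wait | queues: N=0 E=1 S=2 W=1
Step 2 [NS]: N:empty,E:wait,S:car4-GO,W:wait | queues: N=0 E=1 S=1 W=1
Step 3 [EW]: N:wait,E:car2-GO,S:wait,W:car5-GO | queues: N=0 E=0 S=1 W=0
Cars crossed by step 3: 5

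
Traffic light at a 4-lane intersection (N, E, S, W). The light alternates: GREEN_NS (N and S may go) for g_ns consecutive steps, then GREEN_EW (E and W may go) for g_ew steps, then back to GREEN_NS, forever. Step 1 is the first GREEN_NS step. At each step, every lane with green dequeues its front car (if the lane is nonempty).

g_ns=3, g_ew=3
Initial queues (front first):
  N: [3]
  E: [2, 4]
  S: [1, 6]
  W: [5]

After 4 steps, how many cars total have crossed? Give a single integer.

Step 1 [NS]: N:car3-GO,E:wait,S:car1-GO,W:wait | queues: N=0 E=2 S=1 W=1
Step 2 [NS]: N:empty,E:wait,S:car6-GO,W:wait | queues: N=0 E=2 S=0 W=1
Step 3 [NS]: N:empty,E:wait,S:empty,W:wait | queues: N=0 E=2 S=0 W=1
Step 4 [EW]: N:wait,E:car2-GO,S:wait,W:car5-GO | queues: N=0 E=1 S=0 W=0
Cars crossed by step 4: 5

Answer: 5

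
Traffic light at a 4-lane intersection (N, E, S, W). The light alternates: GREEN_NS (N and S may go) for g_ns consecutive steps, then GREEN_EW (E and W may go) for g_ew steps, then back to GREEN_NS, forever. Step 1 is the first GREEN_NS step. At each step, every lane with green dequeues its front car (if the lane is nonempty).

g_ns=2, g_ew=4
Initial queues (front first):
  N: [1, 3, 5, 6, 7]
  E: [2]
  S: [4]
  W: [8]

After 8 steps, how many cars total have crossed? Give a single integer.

Answer: 7

Derivation:
Step 1 [NS]: N:car1-GO,E:wait,S:car4-GO,W:wait | queues: N=4 E=1 S=0 W=1
Step 2 [NS]: N:car3-GO,E:wait,S:empty,W:wait | queues: N=3 E=1 S=0 W=1
Step 3 [EW]: N:wait,E:car2-GO,S:wait,W:car8-GO | queues: N=3 E=0 S=0 W=0
Step 4 [EW]: N:wait,E:empty,S:wait,W:empty | queues: N=3 E=0 S=0 W=0
Step 5 [EW]: N:wait,E:empty,S:wait,W:empty | queues: N=3 E=0 S=0 W=0
Step 6 [EW]: N:wait,E:empty,S:wait,W:empty | queues: N=3 E=0 S=0 W=0
Step 7 [NS]: N:car5-GO,E:wait,S:empty,W:wait | queues: N=2 E=0 S=0 W=0
Step 8 [NS]: N:car6-GO,E:wait,S:empty,W:wait | queues: N=1 E=0 S=0 W=0
Cars crossed by step 8: 7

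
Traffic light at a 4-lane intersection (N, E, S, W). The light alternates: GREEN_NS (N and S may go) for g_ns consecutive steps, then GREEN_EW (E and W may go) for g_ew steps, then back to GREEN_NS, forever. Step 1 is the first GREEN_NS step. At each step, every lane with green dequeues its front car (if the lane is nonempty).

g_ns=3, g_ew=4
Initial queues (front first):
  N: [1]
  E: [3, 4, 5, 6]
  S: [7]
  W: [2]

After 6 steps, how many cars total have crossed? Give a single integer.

Answer: 6

Derivation:
Step 1 [NS]: N:car1-GO,E:wait,S:car7-GO,W:wait | queues: N=0 E=4 S=0 W=1
Step 2 [NS]: N:empty,E:wait,S:empty,W:wait | queues: N=0 E=4 S=0 W=1
Step 3 [NS]: N:empty,E:wait,S:empty,W:wait | queues: N=0 E=4 S=0 W=1
Step 4 [EW]: N:wait,E:car3-GO,S:wait,W:car2-GO | queues: N=0 E=3 S=0 W=0
Step 5 [EW]: N:wait,E:car4-GO,S:wait,W:empty | queues: N=0 E=2 S=0 W=0
Step 6 [EW]: N:wait,E:car5-GO,S:wait,W:empty | queues: N=0 E=1 S=0 W=0
Cars crossed by step 6: 6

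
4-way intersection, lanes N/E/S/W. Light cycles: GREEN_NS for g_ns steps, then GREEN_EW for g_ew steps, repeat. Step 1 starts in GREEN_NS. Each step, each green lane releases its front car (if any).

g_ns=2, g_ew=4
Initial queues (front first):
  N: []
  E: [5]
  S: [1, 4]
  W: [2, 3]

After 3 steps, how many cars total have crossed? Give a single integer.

Step 1 [NS]: N:empty,E:wait,S:car1-GO,W:wait | queues: N=0 E=1 S=1 W=2
Step 2 [NS]: N:empty,E:wait,S:car4-GO,W:wait | queues: N=0 E=1 S=0 W=2
Step 3 [EW]: N:wait,E:car5-GO,S:wait,W:car2-GO | queues: N=0 E=0 S=0 W=1
Cars crossed by step 3: 4

Answer: 4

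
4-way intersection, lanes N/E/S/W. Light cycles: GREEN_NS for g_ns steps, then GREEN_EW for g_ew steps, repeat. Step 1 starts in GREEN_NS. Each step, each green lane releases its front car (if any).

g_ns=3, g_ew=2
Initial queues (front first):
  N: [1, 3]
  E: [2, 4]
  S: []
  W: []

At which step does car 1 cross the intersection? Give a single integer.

Step 1 [NS]: N:car1-GO,E:wait,S:empty,W:wait | queues: N=1 E=2 S=0 W=0
Step 2 [NS]: N:car3-GO,E:wait,S:empty,W:wait | queues: N=0 E=2 S=0 W=0
Step 3 [NS]: N:empty,E:wait,S:empty,W:wait | queues: N=0 E=2 S=0 W=0
Step 4 [EW]: N:wait,E:car2-GO,S:wait,W:empty | queues: N=0 E=1 S=0 W=0
Step 5 [EW]: N:wait,E:car4-GO,S:wait,W:empty | queues: N=0 E=0 S=0 W=0
Car 1 crosses at step 1

1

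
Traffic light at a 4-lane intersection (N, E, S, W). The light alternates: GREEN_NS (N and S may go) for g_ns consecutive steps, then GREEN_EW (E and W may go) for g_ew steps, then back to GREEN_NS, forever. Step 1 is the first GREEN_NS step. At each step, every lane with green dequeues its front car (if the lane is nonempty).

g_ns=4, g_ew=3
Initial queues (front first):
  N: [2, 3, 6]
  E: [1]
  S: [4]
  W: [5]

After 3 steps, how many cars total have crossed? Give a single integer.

Step 1 [NS]: N:car2-GO,E:wait,S:car4-GO,W:wait | queues: N=2 E=1 S=0 W=1
Step 2 [NS]: N:car3-GO,E:wait,S:empty,W:wait | queues: N=1 E=1 S=0 W=1
Step 3 [NS]: N:car6-GO,E:wait,S:empty,W:wait | queues: N=0 E=1 S=0 W=1
Cars crossed by step 3: 4

Answer: 4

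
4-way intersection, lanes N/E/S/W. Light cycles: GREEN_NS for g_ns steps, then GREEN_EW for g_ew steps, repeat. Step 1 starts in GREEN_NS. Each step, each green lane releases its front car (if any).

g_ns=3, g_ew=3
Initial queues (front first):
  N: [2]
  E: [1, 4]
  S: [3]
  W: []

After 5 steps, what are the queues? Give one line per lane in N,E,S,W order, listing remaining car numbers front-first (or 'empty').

Step 1 [NS]: N:car2-GO,E:wait,S:car3-GO,W:wait | queues: N=0 E=2 S=0 W=0
Step 2 [NS]: N:empty,E:wait,S:empty,W:wait | queues: N=0 E=2 S=0 W=0
Step 3 [NS]: N:empty,E:wait,S:empty,W:wait | queues: N=0 E=2 S=0 W=0
Step 4 [EW]: N:wait,E:car1-GO,S:wait,W:empty | queues: N=0 E=1 S=0 W=0
Step 5 [EW]: N:wait,E:car4-GO,S:wait,W:empty | queues: N=0 E=0 S=0 W=0

N: empty
E: empty
S: empty
W: empty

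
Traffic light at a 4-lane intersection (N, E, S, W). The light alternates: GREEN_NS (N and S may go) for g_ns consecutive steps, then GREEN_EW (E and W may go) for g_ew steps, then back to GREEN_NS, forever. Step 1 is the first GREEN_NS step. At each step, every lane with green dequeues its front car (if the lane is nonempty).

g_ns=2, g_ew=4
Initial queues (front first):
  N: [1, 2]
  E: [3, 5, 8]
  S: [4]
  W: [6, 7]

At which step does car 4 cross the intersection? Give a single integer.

Step 1 [NS]: N:car1-GO,E:wait,S:car4-GO,W:wait | queues: N=1 E=3 S=0 W=2
Step 2 [NS]: N:car2-GO,E:wait,S:empty,W:wait | queues: N=0 E=3 S=0 W=2
Step 3 [EW]: N:wait,E:car3-GO,S:wait,W:car6-GO | queues: N=0 E=2 S=0 W=1
Step 4 [EW]: N:wait,E:car5-GO,S:wait,W:car7-GO | queues: N=0 E=1 S=0 W=0
Step 5 [EW]: N:wait,E:car8-GO,S:wait,W:empty | queues: N=0 E=0 S=0 W=0
Car 4 crosses at step 1

1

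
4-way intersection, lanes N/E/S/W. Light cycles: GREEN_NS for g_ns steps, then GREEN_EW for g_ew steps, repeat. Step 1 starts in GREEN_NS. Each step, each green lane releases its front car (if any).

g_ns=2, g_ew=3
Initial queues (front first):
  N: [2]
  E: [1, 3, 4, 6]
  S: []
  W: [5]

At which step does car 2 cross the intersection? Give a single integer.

Step 1 [NS]: N:car2-GO,E:wait,S:empty,W:wait | queues: N=0 E=4 S=0 W=1
Step 2 [NS]: N:empty,E:wait,S:empty,W:wait | queues: N=0 E=4 S=0 W=1
Step 3 [EW]: N:wait,E:car1-GO,S:wait,W:car5-GO | queues: N=0 E=3 S=0 W=0
Step 4 [EW]: N:wait,E:car3-GO,S:wait,W:empty | queues: N=0 E=2 S=0 W=0
Step 5 [EW]: N:wait,E:car4-GO,S:wait,W:empty | queues: N=0 E=1 S=0 W=0
Step 6 [NS]: N:empty,E:wait,S:empty,W:wait | queues: N=0 E=1 S=0 W=0
Step 7 [NS]: N:empty,E:wait,S:empty,W:wait | queues: N=0 E=1 S=0 W=0
Step 8 [EW]: N:wait,E:car6-GO,S:wait,W:empty | queues: N=0 E=0 S=0 W=0
Car 2 crosses at step 1

1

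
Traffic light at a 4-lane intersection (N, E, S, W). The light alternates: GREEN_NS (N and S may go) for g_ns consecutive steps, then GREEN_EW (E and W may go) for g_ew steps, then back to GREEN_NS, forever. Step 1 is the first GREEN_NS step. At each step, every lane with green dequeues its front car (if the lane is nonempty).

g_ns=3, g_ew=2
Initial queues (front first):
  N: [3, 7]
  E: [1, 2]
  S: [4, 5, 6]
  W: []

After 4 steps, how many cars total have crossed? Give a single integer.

Step 1 [NS]: N:car3-GO,E:wait,S:car4-GO,W:wait | queues: N=1 E=2 S=2 W=0
Step 2 [NS]: N:car7-GO,E:wait,S:car5-GO,W:wait | queues: N=0 E=2 S=1 W=0
Step 3 [NS]: N:empty,E:wait,S:car6-GO,W:wait | queues: N=0 E=2 S=0 W=0
Step 4 [EW]: N:wait,E:car1-GO,S:wait,W:empty | queues: N=0 E=1 S=0 W=0
Cars crossed by step 4: 6

Answer: 6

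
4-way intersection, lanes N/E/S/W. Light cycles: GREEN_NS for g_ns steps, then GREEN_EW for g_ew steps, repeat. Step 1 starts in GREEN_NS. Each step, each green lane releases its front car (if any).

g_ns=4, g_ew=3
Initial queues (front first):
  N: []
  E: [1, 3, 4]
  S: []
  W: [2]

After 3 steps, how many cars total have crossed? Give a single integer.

Answer: 0

Derivation:
Step 1 [NS]: N:empty,E:wait,S:empty,W:wait | queues: N=0 E=3 S=0 W=1
Step 2 [NS]: N:empty,E:wait,S:empty,W:wait | queues: N=0 E=3 S=0 W=1
Step 3 [NS]: N:empty,E:wait,S:empty,W:wait | queues: N=0 E=3 S=0 W=1
Cars crossed by step 3: 0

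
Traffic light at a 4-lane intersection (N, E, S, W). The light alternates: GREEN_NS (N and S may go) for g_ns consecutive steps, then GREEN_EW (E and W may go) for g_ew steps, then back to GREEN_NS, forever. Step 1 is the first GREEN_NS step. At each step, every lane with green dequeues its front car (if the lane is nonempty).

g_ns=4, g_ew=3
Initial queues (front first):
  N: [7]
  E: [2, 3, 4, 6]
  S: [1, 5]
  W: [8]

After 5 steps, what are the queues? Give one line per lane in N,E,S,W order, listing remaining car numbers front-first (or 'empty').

Step 1 [NS]: N:car7-GO,E:wait,S:car1-GO,W:wait | queues: N=0 E=4 S=1 W=1
Step 2 [NS]: N:empty,E:wait,S:car5-GO,W:wait | queues: N=0 E=4 S=0 W=1
Step 3 [NS]: N:empty,E:wait,S:empty,W:wait | queues: N=0 E=4 S=0 W=1
Step 4 [NS]: N:empty,E:wait,S:empty,W:wait | queues: N=0 E=4 S=0 W=1
Step 5 [EW]: N:wait,E:car2-GO,S:wait,W:car8-GO | queues: N=0 E=3 S=0 W=0

N: empty
E: 3 4 6
S: empty
W: empty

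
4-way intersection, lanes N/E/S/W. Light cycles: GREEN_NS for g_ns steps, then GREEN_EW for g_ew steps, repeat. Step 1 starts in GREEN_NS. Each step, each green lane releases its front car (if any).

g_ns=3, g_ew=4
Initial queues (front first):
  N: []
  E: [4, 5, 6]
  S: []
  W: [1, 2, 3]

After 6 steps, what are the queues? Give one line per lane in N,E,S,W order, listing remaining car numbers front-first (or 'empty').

Step 1 [NS]: N:empty,E:wait,S:empty,W:wait | queues: N=0 E=3 S=0 W=3
Step 2 [NS]: N:empty,E:wait,S:empty,W:wait | queues: N=0 E=3 S=0 W=3
Step 3 [NS]: N:empty,E:wait,S:empty,W:wait | queues: N=0 E=3 S=0 W=3
Step 4 [EW]: N:wait,E:car4-GO,S:wait,W:car1-GO | queues: N=0 E=2 S=0 W=2
Step 5 [EW]: N:wait,E:car5-GO,S:wait,W:car2-GO | queues: N=0 E=1 S=0 W=1
Step 6 [EW]: N:wait,E:car6-GO,S:wait,W:car3-GO | queues: N=0 E=0 S=0 W=0

N: empty
E: empty
S: empty
W: empty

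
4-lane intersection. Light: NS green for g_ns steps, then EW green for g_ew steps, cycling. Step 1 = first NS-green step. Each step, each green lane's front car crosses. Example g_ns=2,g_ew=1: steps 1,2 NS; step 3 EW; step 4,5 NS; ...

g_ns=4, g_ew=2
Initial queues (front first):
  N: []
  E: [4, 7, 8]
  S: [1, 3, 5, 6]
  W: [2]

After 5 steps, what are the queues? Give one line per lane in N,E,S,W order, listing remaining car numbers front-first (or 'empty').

Step 1 [NS]: N:empty,E:wait,S:car1-GO,W:wait | queues: N=0 E=3 S=3 W=1
Step 2 [NS]: N:empty,E:wait,S:car3-GO,W:wait | queues: N=0 E=3 S=2 W=1
Step 3 [NS]: N:empty,E:wait,S:car5-GO,W:wait | queues: N=0 E=3 S=1 W=1
Step 4 [NS]: N:empty,E:wait,S:car6-GO,W:wait | queues: N=0 E=3 S=0 W=1
Step 5 [EW]: N:wait,E:car4-GO,S:wait,W:car2-GO | queues: N=0 E=2 S=0 W=0

N: empty
E: 7 8
S: empty
W: empty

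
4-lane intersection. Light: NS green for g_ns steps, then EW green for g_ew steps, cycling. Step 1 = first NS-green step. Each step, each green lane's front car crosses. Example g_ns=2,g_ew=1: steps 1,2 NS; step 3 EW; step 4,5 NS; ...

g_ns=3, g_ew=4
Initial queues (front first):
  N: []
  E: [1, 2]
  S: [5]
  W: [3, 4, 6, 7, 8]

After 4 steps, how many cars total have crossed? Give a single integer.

Step 1 [NS]: N:empty,E:wait,S:car5-GO,W:wait | queues: N=0 E=2 S=0 W=5
Step 2 [NS]: N:empty,E:wait,S:empty,W:wait | queues: N=0 E=2 S=0 W=5
Step 3 [NS]: N:empty,E:wait,S:empty,W:wait | queues: N=0 E=2 S=0 W=5
Step 4 [EW]: N:wait,E:car1-GO,S:wait,W:car3-GO | queues: N=0 E=1 S=0 W=4
Cars crossed by step 4: 3

Answer: 3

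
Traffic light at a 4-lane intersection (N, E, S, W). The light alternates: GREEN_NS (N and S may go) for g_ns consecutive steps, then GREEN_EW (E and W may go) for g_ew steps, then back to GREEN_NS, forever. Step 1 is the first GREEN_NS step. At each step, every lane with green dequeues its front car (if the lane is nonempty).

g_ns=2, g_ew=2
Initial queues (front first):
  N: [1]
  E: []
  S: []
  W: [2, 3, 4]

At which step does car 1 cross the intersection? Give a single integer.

Step 1 [NS]: N:car1-GO,E:wait,S:empty,W:wait | queues: N=0 E=0 S=0 W=3
Step 2 [NS]: N:empty,E:wait,S:empty,W:wait | queues: N=0 E=0 S=0 W=3
Step 3 [EW]: N:wait,E:empty,S:wait,W:car2-GO | queues: N=0 E=0 S=0 W=2
Step 4 [EW]: N:wait,E:empty,S:wait,W:car3-GO | queues: N=0 E=0 S=0 W=1
Step 5 [NS]: N:empty,E:wait,S:empty,W:wait | queues: N=0 E=0 S=0 W=1
Step 6 [NS]: N:empty,E:wait,S:empty,W:wait | queues: N=0 E=0 S=0 W=1
Step 7 [EW]: N:wait,E:empty,S:wait,W:car4-GO | queues: N=0 E=0 S=0 W=0
Car 1 crosses at step 1

1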